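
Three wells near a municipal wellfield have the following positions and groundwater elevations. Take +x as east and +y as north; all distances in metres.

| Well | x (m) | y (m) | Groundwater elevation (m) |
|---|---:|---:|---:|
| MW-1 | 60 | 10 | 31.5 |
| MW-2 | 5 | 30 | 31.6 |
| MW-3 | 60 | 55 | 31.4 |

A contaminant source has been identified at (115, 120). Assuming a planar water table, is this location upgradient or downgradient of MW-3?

downgradient

Differences from MW-1: to MW-2 (Δx, Δy, Δh) = (-55, 20, +0.1); to MW-3 = (0, 45, -0.1).
Determinant of the coordinate differences = (-55)·45 − 0·20 = -2475.
∂h/∂x = [(+0.1)·45 − (-0.1)·20] / -2475 = -0.002626
∂h/∂y = [(-55)·(-0.1) − 0·(+0.1)] / -2475 = -0.002222
Head at (115, 120) = 31.5 + (-0.002626)·(55) + (-0.002222)·(110) = 31.11 m.
That is lower than the 31.4 m at MW-3, so the point is downgradient.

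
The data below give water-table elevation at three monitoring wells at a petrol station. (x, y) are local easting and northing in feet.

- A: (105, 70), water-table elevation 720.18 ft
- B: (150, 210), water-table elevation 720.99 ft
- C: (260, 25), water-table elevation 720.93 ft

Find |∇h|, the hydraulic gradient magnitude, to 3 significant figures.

0.00711

Differences from A: to B (Δx, Δy, Δh) = (45, 140, +0.81); to C = (155, -45, +0.75).
Solve a·Δx + b·Δy = Δh: det = 45·(-45) − 155·140 = -23725.
∂h/∂x = [(+0.81)·(-45) − (+0.75)·140] / -23725 = +0.005962
∂h/∂y = [45·(+0.75) − 155·(+0.81)] / -23725 = +0.003869
|∇h| = √(0.005962² + 0.003869²) = 0.007107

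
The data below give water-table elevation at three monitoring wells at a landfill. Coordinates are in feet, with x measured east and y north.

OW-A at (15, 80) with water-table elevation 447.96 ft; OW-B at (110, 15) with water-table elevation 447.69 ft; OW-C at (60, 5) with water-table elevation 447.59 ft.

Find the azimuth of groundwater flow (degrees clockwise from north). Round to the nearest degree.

189°

Differences from OW-A: to OW-B (Δx, Δy, Δh) = (95, -65, -0.27); to OW-C = (45, -75, -0.37).
Solve a·Δx + b·Δy = Δh: det = 95·(-75) − 45·(-65) = -4200.
∂h/∂x = [(-0.27)·(-75) − (-0.37)·(-65)] / -4200 = +0.0009048
∂h/∂y = [95·(-0.37) − 45·(-0.27)] / -4200 = +0.005476
Flow direction (−∇h) has components (-0.0009048 E, -0.005476 N).
Azimuth = atan2(E, N) = atan2(-0.0009048, -0.005476) = 189.4° ≈ 189°.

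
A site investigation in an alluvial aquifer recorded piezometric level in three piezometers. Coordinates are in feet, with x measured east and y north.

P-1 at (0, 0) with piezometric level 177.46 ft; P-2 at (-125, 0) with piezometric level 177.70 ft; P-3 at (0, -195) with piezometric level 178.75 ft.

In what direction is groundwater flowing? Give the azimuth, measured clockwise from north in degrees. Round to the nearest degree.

∂h/∂x = (177.70 − 177.46) / (-125 − 0) = -0.001920
∂h/∂y = (178.75 − 177.46) / (-195 − 0) = -0.006615
Flow direction (−∇h) has components (+0.001920 E, +0.006615 N).
Azimuth = atan2(E, N) = atan2(+0.001920, +0.006615) = 16.2° ≈ 016°.

016°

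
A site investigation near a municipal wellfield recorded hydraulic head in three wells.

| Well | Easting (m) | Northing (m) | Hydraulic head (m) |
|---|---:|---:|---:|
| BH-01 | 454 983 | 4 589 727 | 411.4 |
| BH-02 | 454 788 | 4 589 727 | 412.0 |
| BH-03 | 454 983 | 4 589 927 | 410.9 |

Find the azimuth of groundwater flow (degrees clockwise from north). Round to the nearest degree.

∂h/∂x = (412.0 − 411.4) / (454788 − 454983) = -0.003077
∂h/∂y = (410.9 − 411.4) / (4589927 − 4589727) = -0.002500
Flow direction (−∇h) has components (+0.003077 E, +0.002500 N).
Azimuth = atan2(E, N) = atan2(+0.003077, +0.002500) = 50.9° ≈ 051°.

051°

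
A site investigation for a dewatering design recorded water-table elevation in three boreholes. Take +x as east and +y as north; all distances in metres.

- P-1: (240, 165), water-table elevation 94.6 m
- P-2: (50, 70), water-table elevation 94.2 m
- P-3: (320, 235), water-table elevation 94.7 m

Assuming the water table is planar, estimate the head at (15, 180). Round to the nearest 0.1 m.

Three-point gradient (reference P-1): Δ to P-2 = (-190, -95, -0.4), Δ to P-3 = (80, 70, +0.1).
∂h/∂x = +0.003246, ∂h/∂y = -0.002281 (det = -5700).
h(15, 180) = 94.6 + (+0.003246)·(-225) + (-0.002281)·(15) = 94.6 -0.730 -0.034 = 93.836 m.

93.8 m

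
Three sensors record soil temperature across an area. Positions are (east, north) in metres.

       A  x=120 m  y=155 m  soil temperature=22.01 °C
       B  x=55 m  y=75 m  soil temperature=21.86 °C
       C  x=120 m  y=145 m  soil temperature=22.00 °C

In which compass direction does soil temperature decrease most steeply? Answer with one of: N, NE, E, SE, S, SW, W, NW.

Three-point gradient (reference A): Δ to B = (-65, -80, -0.15), Δ to C = (0, -10, -0.01).
∂T/∂x = +0.001077, ∂T/∂y = +0.001000 (det = 650).
Steepest decrease is along −∇f = (-0.001077 E, -0.001000 N) → southwest.

SW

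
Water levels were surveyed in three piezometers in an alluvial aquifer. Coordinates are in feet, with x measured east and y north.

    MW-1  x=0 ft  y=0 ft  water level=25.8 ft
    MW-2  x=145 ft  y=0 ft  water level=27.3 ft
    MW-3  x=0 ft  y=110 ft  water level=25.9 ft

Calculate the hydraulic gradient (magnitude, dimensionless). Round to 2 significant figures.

0.010

∂h/∂x = (27.3 − 25.8) / (145 − 0) = +0.01034
∂h/∂y = (25.9 − 25.8) / (110 − 0) = +0.0009091
|∇h| = √(0.01034² + 0.0009091²) = 0.01038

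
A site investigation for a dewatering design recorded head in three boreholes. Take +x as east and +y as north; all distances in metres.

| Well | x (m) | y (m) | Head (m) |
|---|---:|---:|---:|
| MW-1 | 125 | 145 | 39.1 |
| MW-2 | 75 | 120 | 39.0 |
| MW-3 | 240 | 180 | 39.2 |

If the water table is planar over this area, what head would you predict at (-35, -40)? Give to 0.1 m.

38.2 m

With h = a·x + b·y + c and MW-1 as origin, the differences give:
  (-50)·a + (-25)·b = -0.1
  115·a + 35·b = +0.1
Eliminate b (×35 and ×(-25), subtract): 1125·a = -1.00 → a = ∂h/∂x = -0.0008889
Back-substitute: b = ∂h/∂y = +0.005778.
h(-35, -40) = 39.1 + (-0.0008889)·(-160) + (+0.005778)·(-185) = 39.1 +0.142 -1.069 = 38.173 m.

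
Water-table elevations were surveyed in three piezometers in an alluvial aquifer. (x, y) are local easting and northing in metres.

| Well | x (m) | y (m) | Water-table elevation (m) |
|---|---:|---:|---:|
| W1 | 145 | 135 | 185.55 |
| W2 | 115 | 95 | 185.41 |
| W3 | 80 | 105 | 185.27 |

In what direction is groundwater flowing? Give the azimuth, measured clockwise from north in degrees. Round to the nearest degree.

264°

Differences from W1: to W2 (Δx, Δy, Δh) = (-30, -40, -0.14); to W3 = (-65, -30, -0.28).
Solve a·Δx + b·Δy = Δh: det = (-30)·(-30) − (-65)·(-40) = -1700.
∂h/∂x = [(-0.14)·(-30) − (-0.28)·(-40)] / -1700 = +0.004118
∂h/∂y = [(-30)·(-0.28) − (-65)·(-0.14)] / -1700 = +0.0004118
Flow direction (−∇h) has components (-0.004118 E, -0.0004118 N).
Azimuth = atan2(E, N) = atan2(-0.004118, -0.0004118) = 264.3° ≈ 264°.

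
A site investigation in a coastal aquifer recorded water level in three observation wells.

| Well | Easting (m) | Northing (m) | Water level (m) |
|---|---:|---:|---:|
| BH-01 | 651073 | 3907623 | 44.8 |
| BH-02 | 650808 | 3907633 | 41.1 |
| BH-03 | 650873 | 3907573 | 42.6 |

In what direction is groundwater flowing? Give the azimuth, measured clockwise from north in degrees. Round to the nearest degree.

307°

Differences from BH-01: to BH-02 (Δx, Δy, Δh) = (-265, 10, -3.7); to BH-03 = (-200, -50, -2.2).
Solve a·Δx + b·Δy = Δh: det = (-265)·(-50) − (-200)·10 = 15250.
∂h/∂x = [(-3.7)·(-50) − (-2.2)·10] / 15250 = +0.01357
∂h/∂y = [(-265)·(-2.2) − (-200)·(-3.7)] / 15250 = -0.01030
Flow direction (−∇h) has components (-0.01357 E, +0.01030 N).
Azimuth = atan2(E, N) = atan2(-0.01357, +0.01030) = 307.2° ≈ 307°.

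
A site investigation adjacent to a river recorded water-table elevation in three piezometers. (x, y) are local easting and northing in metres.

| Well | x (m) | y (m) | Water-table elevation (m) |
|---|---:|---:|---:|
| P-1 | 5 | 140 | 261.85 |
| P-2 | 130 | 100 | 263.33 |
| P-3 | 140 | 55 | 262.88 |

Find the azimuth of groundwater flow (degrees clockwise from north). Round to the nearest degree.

230°

Differences from P-1: to P-2 (Δx, Δy, Δh) = (125, -40, +1.48); to P-3 = (135, -85, +1.03).
Solve a·Δx + b·Δy = Δh: det = 125·(-85) − 135·(-40) = -5225.
∂h/∂x = [(+1.48)·(-85) − (+1.03)·(-40)] / -5225 = +0.01619
∂h/∂y = [125·(+1.03) − 135·(+1.48)] / -5225 = +0.01360
Flow direction (−∇h) has components (-0.01619 E, -0.01360 N).
Azimuth = atan2(E, N) = atan2(-0.01619, -0.01360) = 230.0° ≈ 230°.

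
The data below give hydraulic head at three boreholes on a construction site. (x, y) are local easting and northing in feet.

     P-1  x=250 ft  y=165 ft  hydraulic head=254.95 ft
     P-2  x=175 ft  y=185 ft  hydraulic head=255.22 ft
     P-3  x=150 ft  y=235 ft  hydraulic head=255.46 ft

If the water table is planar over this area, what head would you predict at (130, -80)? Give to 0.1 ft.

Taking P-1 as reference: P-2−P-1 = (-75, 20, +0.27); P-3−P-1 = (-100, 70, +0.51).
Determinant of the coordinate differences = (-75)·70 − (-100)·20 = -3250.
∂h/∂x = [(+0.27)·70 − (+0.51)·20] / -3250 = -0.002677
∂h/∂y = [(-75)·(+0.51) − (-100)·(+0.27)] / -3250 = +0.003462
h(130, -80) = 254.95 + (-0.002677)·(-120) + (+0.003462)·(-245) = 254.95 +0.321 -0.848 = 254.423 ft.

254.4 ft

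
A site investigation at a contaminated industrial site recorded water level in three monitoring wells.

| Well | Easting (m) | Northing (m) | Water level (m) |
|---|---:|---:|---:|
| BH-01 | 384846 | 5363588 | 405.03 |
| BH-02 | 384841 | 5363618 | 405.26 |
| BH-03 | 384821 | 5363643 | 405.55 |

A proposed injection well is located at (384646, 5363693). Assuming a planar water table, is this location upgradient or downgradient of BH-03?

Differences from BH-01: to BH-02 (Δx, Δy, Δh) = (-5, 30, +0.23); to BH-03 = (-25, 55, +0.52).
Determinant of the coordinate differences = (-5)·55 − (-25)·30 = 475.
∂h/∂x = [(+0.23)·55 − (+0.52)·30] / 475 = -0.006211
∂h/∂y = [(-5)·(+0.52) − (-25)·(+0.23)] / 475 = +0.006632
Head at (384646, 5363693) = 405.03 + (-0.006211)·(-200) + (+0.006632)·(105) = 406.97 m.
That is higher than the 405.55 m at BH-03, so the point is upgradient.

upgradient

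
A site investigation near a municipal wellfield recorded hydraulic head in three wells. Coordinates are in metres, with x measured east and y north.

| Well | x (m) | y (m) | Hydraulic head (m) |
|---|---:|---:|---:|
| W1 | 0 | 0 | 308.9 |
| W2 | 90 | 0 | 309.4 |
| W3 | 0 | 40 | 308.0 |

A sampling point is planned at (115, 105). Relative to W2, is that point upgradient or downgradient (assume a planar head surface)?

∂h/∂x = (309.4 − 308.9) / (90 − 0) = +0.005556
∂h/∂y = (308.0 − 308.9) / (40 − 0) = -0.02250
Head at (115, 105) = 308.9 + (+0.005556)·(115) + (-0.02250)·(105) = 307.18 m.
That is lower than the 309.4 m at W2, so the point is downgradient.

downgradient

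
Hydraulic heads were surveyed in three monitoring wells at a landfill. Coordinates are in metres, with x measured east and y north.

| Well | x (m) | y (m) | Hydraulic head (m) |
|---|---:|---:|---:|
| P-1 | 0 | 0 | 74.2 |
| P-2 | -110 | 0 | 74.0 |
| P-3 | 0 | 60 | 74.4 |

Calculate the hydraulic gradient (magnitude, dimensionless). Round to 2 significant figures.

0.0038

∂h/∂x = (74.0 − 74.2) / (-110 − 0) = +0.001818
∂h/∂y = (74.4 − 74.2) / (60 − 0) = +0.003333
|∇h| = √(0.001818² + 0.003333²) = 0.003797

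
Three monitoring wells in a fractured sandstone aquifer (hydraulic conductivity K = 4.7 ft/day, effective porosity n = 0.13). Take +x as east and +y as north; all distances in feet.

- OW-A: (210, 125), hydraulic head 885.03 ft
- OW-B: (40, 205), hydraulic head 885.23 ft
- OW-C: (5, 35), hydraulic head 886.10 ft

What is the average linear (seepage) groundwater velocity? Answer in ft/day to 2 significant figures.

0.20 ft/day

Taking OW-A as reference: OW-B−OW-A = (-170, 80, +0.20); OW-C−OW-A = (-205, -90, +1.07).
Determinant of the coordinate differences = (-170)·(-90) − (-205)·80 = 31700.
∂h/∂x = [(+0.20)·(-90) − (+1.07)·80] / 31700 = -0.003268
∂h/∂y = [(-170)·(+1.07) − (-205)·(+0.20)] / 31700 = -0.004445
|∇h| = √(-0.003268² + -0.004445²) = 0.005517
Seepage velocity v = K·i/n = 4.7 × 0.005517 / 0.13 = 0.1995 ft/day.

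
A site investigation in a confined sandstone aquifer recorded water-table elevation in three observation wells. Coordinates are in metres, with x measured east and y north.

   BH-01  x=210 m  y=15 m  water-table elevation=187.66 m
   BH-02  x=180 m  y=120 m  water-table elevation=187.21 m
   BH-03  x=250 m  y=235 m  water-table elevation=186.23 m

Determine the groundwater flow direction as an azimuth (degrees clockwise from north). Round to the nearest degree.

With h = a·x + b·y + c and BH-01 as origin, the differences give:
  (-30)·a + 105·b = -0.45
  40·a + 220·b = -1.43
Eliminate b (×220 and ×105, subtract): -10800·a = 51.150 → a = ∂h/∂x = -0.004736
Back-substitute: b = ∂h/∂y = -0.005639.
Flow direction (−∇h) has components (+0.004736 E, +0.005639 N).
Azimuth = atan2(E, N) = atan2(+0.004736, +0.005639) = 40.0° ≈ 040°.

040°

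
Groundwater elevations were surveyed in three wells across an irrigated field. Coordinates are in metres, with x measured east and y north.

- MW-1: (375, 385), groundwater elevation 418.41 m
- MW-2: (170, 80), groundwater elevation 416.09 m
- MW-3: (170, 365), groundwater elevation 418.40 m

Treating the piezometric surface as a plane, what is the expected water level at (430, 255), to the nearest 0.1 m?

417.3 m

Differences from MW-1: to MW-2 (Δx, Δy, Δh) = (-205, -305, -2.32); to MW-3 = (-205, -20, -0.01).
Solve a·Δx + b·Δy = Δh: det = (-205)·(-20) − (-205)·(-305) = -58425.
∂h/∂x = [(-2.32)·(-20) − (-0.01)·(-305)] / -58425 = -0.0007420
∂h/∂y = [(-205)·(-0.01) − (-205)·(-2.32)] / -58425 = +0.008105
h(430, 255) = 418.41 + (-0.0007420)·(55) + (+0.008105)·(-130) = 418.41 -0.041 -1.054 = 417.316 m.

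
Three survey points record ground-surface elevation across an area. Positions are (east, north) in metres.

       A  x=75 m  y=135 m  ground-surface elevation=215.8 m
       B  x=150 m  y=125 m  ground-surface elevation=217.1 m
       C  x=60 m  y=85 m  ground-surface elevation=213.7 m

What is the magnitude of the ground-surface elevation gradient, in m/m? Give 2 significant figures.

0.042 m/m

Differences from A: to B (Δx, Δy, Δh) = (75, -10, +1.3); to C = (-15, -50, -2.1).
Solve a·Δx + b·Δy = Δz: det = 75·(-50) − (-15)·(-10) = -3900.
∂z/∂x = [(+1.3)·(-50) − (-2.1)·(-10)] / -3900 = +0.02205
∂z/∂y = [75·(-2.1) − (-15)·(+1.3)] / -3900 = +0.03538
|∇f| = √(0.02205² + 0.03538²) = 0.04169 m/m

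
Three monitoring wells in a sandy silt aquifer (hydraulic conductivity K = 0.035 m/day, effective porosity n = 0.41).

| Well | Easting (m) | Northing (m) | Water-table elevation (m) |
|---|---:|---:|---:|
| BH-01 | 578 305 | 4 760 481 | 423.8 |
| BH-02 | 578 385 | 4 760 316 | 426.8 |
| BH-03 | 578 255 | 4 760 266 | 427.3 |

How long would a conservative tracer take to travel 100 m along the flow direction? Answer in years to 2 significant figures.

190 years

Taking BH-01 as reference: BH-02−BH-01 = (80, -165, +3.0); BH-03−BH-01 = (-50, -215, +3.5).
Determinant of the coordinate differences = 80·(-215) − (-50)·(-165) = -25450.
∂h/∂x = [(+3.0)·(-215) − (+3.5)·(-165)] / -25450 = +0.002652
∂h/∂y = [80·(+3.5) − (-50)·(+3.0)] / -25450 = -0.01690
|∇h| = √(0.002652² + -0.01690²) = 0.01711
Seepage velocity v = K·i/n = 0.035 × 0.01711 / 0.41 = 0.001461 m/day.
t = 100 / 0.001461 = 6.845e+04 days = 187 years.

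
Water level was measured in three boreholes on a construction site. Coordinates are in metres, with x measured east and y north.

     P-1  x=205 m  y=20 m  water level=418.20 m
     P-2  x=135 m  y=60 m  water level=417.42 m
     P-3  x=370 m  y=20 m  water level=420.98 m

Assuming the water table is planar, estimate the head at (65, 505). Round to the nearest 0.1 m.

420.7 m

With h = a·x + b·y + c and P-1 as origin, the differences give:
  (-70)·a + 40·b = -0.78
  165·a + 0·b = +2.78
Eliminate b (×0 and ×40, subtract): -6600·a = -111.200 → a = ∂h/∂x = +0.01685
Back-substitute: b = ∂h/∂y = +0.009985.
h(65, 505) = 418.20 + (+0.01685)·(-140) + (+0.009985)·(485) = 418.20 -2.359 +4.843 = 420.684 m.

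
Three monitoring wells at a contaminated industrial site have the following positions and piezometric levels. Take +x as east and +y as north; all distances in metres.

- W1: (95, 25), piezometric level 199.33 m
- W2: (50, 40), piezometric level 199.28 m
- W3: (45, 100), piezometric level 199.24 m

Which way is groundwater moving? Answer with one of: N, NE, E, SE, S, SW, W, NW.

Differences from W1: to W2 (Δx, Δy, Δh) = (-45, 15, -0.05); to W3 = (-50, 75, -0.09).
Determinant of the coordinate differences = (-45)·75 − (-50)·15 = -2625.
∂h/∂x = [(-0.05)·75 − (-0.09)·15] / -2625 = +0.0009143
∂h/∂y = [(-45)·(-0.09) − (-50)·(-0.05)] / -2625 = -0.0005905
Flow = −∇h = (-0.0009143 east, +0.0005905 north), which points northwest.

NW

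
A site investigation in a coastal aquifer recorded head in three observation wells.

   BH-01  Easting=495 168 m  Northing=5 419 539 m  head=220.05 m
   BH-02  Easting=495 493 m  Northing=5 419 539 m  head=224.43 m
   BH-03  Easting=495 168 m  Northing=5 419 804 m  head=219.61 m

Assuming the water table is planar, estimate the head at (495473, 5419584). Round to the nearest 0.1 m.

224.1 m

∂h/∂x = (224.43 − 220.05) / (495493 − 495168) = +0.01348
∂h/∂y = (219.61 − 220.05) / (5419804 − 5419539) = -0.001660
h(495473, 5419584) = 220.05 + (+0.01348)·(305) + (-0.001660)·(45) = 220.05 +4.110 -0.075 = 224.086 m.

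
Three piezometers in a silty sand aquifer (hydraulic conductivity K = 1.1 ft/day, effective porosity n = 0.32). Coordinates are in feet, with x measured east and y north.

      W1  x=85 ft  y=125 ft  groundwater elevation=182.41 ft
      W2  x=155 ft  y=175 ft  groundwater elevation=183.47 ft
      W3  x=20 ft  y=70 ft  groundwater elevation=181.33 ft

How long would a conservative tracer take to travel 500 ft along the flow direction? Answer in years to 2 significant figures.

Differences from W1: to W2 (Δx, Δy, Δh) = (70, 50, +1.06); to W3 = (-65, -55, -1.08).
Determinant of the coordinate differences = 70·(-55) − (-65)·50 = -600.
∂h/∂x = [(+1.06)·(-55) − (-1.08)·50] / -600 = +0.007167
∂h/∂y = [70·(-1.08) − (-65)·(+1.06)] / -600 = +0.01117
|∇h| = √(0.007167² + 0.01117²) = 0.01327
Seepage velocity v = K·i/n = 1.1 × 0.01327 / 0.32 = 0.04562 ft/day.
t = 500 / 0.04562 = 1.096e+04 days = 30 years.

30 years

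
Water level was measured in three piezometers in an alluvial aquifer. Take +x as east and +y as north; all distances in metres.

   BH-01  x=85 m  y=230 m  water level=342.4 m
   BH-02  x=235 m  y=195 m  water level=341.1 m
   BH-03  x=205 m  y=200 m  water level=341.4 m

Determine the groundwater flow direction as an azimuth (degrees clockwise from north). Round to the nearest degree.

034°

With h = a·x + b·y + c and BH-01 as origin, the differences give:
  150·a + (-35)·b = -1.3
  120·a + (-30)·b = -1.0
Eliminate b (×(-30) and ×(-35), subtract): -300·a = 4.00 → a = ∂h/∂x = -0.01333
Back-substitute: b = ∂h/∂y = -0.02000.
Flow direction (−∇h) has components (+0.01333 E, +0.02000 N).
Azimuth = atan2(E, N) = atan2(+0.01333, +0.02000) = 33.7° ≈ 034°.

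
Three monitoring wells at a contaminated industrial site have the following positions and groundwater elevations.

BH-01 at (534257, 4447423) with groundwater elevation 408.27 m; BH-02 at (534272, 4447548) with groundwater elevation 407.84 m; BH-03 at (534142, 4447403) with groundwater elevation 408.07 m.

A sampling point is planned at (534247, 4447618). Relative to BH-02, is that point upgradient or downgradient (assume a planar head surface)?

downgradient

With h = a·x + b·y + c and BH-01 as origin, the differences give:
  15·a + 125·b = -0.43
  (-115)·a + (-20)·b = -0.20
Eliminate b (×(-20) and ×125, subtract): 14075·a = 33.600 → a = ∂h/∂x = +0.002387
Back-substitute: b = ∂h/∂y = -0.003726.
Head at (534247, 4447618) = 408.27 + (+0.002387)·(-10) + (-0.003726)·(195) = 407.52 m.
That is lower than the 407.84 m at BH-02, so the point is downgradient.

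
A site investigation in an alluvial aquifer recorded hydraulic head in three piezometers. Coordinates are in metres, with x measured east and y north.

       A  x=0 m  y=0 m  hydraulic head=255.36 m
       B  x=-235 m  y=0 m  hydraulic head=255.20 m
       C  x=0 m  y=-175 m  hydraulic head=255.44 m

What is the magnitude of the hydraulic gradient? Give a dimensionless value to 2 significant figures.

∂h/∂x = (255.20 − 255.36) / (-235 − 0) = +0.0006809
∂h/∂y = (255.44 − 255.36) / (-175 − 0) = -0.0004571
|∇h| = √(0.0006809² + -0.0004571²) = 0.0008201

0.00082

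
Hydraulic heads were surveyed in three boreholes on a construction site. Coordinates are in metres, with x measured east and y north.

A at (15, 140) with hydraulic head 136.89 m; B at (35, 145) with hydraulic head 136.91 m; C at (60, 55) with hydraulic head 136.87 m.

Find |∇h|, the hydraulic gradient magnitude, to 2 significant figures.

Taking A as reference: B−A = (20, 5, +0.02); C−A = (45, -85, -0.02).
Determinant of the coordinate differences = 20·(-85) − 45·5 = -1925.
∂h/∂x = [(+0.02)·(-85) − (-0.02)·5] / -1925 = +0.0008312
∂h/∂y = [20·(-0.02) − 45·(+0.02)] / -1925 = +0.0006753
|∇h| = √(0.0008312² + 0.0006753²) = 0.001071

0.0011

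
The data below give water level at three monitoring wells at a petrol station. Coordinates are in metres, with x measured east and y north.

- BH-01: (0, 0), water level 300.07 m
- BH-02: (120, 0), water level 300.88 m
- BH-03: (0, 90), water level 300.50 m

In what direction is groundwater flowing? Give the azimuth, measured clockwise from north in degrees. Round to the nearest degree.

235°

∂h/∂x = (300.88 − 300.07) / (120 − 0) = +0.006750
∂h/∂y = (300.50 − 300.07) / (90 − 0) = +0.004778
Flow direction (−∇h) has components (-0.006750 E, -0.004778 N).
Azimuth = atan2(E, N) = atan2(-0.006750, -0.004778) = 234.7° ≈ 235°.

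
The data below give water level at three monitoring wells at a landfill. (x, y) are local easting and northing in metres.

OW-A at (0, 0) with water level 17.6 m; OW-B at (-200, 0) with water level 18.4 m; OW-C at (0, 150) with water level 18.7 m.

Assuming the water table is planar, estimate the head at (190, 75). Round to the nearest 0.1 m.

17.4 m

∂h/∂x = (18.4 − 17.6) / (-200 − 0) = -0.004000
∂h/∂y = (18.7 − 17.6) / (150 − 0) = +0.007333
h(190, 75) = 17.6 + (-0.004000)·(190) + (+0.007333)·(75) = 17.6 -0.760 +0.550 = 17.390 m.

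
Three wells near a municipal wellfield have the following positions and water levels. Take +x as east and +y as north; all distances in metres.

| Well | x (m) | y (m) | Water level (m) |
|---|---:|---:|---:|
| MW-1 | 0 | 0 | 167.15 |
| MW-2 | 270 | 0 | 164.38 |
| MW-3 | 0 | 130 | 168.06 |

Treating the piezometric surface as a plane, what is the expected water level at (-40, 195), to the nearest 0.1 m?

168.9 m

∂h/∂x = (164.38 − 167.15) / (270 − 0) = -0.01026
∂h/∂y = (168.06 − 167.15) / (130 − 0) = +0.007000
h(-40, 195) = 167.15 + (-0.01026)·(-40) + (+0.007000)·(195) = 167.15 +0.410 +1.365 = 168.925 m.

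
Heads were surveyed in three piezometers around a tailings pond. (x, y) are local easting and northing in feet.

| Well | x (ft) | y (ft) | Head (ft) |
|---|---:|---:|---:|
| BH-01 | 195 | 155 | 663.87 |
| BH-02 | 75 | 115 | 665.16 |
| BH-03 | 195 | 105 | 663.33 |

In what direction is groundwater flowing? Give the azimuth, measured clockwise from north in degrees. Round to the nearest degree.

127°

With h = a·x + b·y + c and BH-01 as origin, the differences give:
  (-120)·a + (-40)·b = +1.29
  0·a + (-50)·b = -0.54
Eliminate b (×(-50) and ×(-40), subtract): 6000·a = -86.100 → a = ∂h/∂x = -0.01435
Back-substitute: b = ∂h/∂y = +0.01080.
Flow direction (−∇h) has components (+0.01435 E, -0.01080 N).
Azimuth = atan2(E, N) = atan2(+0.01435, -0.01080) = 127.0° ≈ 127°.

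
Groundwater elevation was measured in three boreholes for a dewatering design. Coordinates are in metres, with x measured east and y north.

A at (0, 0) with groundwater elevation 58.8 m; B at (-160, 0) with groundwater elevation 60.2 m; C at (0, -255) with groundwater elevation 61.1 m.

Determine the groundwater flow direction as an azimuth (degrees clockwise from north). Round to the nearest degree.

044°

∂h/∂x = (60.2 − 58.8) / (-160 − 0) = -0.008750
∂h/∂y = (61.1 − 58.8) / (-255 − 0) = -0.009020
Flow direction (−∇h) has components (+0.008750 E, +0.009020 N).
Azimuth = atan2(E, N) = atan2(+0.008750, +0.009020) = 44.1° ≈ 044°.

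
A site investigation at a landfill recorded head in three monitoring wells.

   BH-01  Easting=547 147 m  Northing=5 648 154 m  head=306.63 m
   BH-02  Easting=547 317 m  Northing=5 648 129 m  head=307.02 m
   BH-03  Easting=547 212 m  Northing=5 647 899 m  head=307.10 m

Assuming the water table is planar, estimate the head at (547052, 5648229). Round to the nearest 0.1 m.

306.3 m

With h = a·x + b·y + c and BH-01 as origin, the differences give:
  170·a + (-25)·b = +0.39
  65·a + (-255)·b = +0.47
Eliminate b (×(-255) and ×(-25), subtract): -41725·a = -87.700 → a = ∂h/∂x = +0.002102
Back-substitute: b = ∂h/∂y = -0.001307.
h(547052, 5648229) = 306.63 + (+0.002102)·(-95) + (-0.001307)·(75) = 306.63 -0.200 -0.098 = 306.332 m.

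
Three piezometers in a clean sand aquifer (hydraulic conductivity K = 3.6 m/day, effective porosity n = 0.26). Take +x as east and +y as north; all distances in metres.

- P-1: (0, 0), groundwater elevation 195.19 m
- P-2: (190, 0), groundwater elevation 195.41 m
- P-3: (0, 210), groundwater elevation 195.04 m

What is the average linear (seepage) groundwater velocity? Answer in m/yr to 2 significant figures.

∂h/∂x = (195.41 − 195.19) / (190 − 0) = +0.001158
∂h/∂y = (195.04 − 195.19) / (210 − 0) = -0.0007143
|∇h| = √(0.001158² + -0.0007143²) = 0.001361
Seepage velocity v = K·i/n = 3.6 × 0.001361 / 0.26 = 0.01884 m/day = 6.881 m/yr.

6.9 m/yr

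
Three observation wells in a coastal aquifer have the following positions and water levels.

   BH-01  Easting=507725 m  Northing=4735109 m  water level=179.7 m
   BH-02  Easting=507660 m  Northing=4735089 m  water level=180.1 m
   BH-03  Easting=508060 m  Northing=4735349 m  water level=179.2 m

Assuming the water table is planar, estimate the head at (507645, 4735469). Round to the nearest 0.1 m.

With h = a·x + b·y + c and BH-01 as origin, the differences give:
  (-65)·a + (-20)·b = +0.4
  335·a + 240·b = -0.5
Eliminate b (×240 and ×(-20), subtract): -8900·a = 86.00 → a = ∂h/∂x = -0.009663
Back-substitute: b = ∂h/∂y = +0.01140.
h(507645, 4735469) = 179.7 + (-0.009663)·(-80) + (+0.01140)·(360) = 179.7 +0.773 +4.106 = 184.579 m.

184.6 m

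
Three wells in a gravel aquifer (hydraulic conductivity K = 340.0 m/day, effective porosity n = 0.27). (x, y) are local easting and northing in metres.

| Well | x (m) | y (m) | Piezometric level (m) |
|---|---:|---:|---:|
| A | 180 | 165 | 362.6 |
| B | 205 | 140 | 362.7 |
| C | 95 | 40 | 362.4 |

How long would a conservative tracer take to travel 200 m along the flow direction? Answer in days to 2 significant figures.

47 days

Differences from A: to B (Δx, Δy, Δh) = (25, -25, +0.1); to C = (-85, -125, -0.2).
Determinant of the coordinate differences = 25·(-125) − (-85)·(-25) = -5250.
∂h/∂x = [(+0.1)·(-125) − (-0.2)·(-25)] / -5250 = +0.003333
∂h/∂y = [25·(-0.2) − (-85)·(+0.1)] / -5250 = -0.0006667
|∇h| = √(0.003333² + -0.0006667²) = 0.003399
Seepage velocity v = K·i/n = 340.0 × 0.003399 / 0.27 = 4.28 m/day.
t = 200 / 4.28 = 46.73 days.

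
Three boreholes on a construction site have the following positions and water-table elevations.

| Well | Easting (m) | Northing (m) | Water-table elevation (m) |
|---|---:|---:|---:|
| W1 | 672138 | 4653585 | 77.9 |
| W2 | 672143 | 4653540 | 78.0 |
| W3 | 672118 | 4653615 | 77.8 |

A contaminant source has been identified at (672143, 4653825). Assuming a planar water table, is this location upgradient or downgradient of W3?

downgradient

Differences from W1: to W2 (Δx, Δy, Δh) = (5, -45, +0.1); to W3 = (-20, 30, -0.1).
Determinant of the coordinate differences = 5·30 − (-20)·(-45) = -750.
∂h/∂x = [(+0.1)·30 − (-0.1)·(-45)] / -750 = +0.002000
∂h/∂y = [5·(-0.1) − (-20)·(+0.1)] / -750 = -0.002000
Head at (672143, 4653825) = 77.9 + (+0.002000)·(5) + (-0.002000)·(240) = 77.43 m.
That is lower than the 77.8 m at W3, so the point is downgradient.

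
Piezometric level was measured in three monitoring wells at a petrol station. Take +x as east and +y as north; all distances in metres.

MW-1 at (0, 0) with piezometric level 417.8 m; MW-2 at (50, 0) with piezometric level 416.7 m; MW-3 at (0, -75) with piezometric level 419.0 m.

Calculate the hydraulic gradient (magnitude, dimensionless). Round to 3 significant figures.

0.0272

∂h/∂x = (416.7 − 417.8) / (50 − 0) = -0.02200
∂h/∂y = (419.0 − 417.8) / (-75 − 0) = -0.01600
|∇h| = √(-0.02200² + -0.01600²) = 0.0272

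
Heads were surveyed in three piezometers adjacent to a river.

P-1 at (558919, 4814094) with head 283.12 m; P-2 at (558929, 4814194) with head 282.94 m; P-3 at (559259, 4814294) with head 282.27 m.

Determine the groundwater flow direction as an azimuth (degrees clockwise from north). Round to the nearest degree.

Three-point gradient (reference P-1): Δ to P-2 = (10, 100, -0.18), Δ to P-3 = (340, 200, -0.85).
∂h/∂x = -0.001531, ∂h/∂y = -0.001647 (det = -32000).
Flow direction (−∇h) has components (+0.001531 E, +0.001647 N).
Azimuth = atan2(E, N) = atan2(+0.001531, +0.001647) = 42.9° ≈ 043°.

043°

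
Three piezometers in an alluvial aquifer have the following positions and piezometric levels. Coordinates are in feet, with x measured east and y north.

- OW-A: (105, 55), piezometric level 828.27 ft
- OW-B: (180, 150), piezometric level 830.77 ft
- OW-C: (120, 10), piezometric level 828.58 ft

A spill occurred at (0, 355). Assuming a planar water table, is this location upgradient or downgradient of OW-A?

downgradient

With h = a·x + b·y + c and OW-A as origin, the differences give:
  75·a + 95·b = +2.50
  15·a + (-45)·b = +0.31
Eliminate b (×(-45) and ×95, subtract): -4800·a = -141.950 → a = ∂h/∂x = +0.02957
Back-substitute: b = ∂h/∂y = +0.002969.
Head at (0, 355) = 828.27 + (+0.02957)·(-105) + (+0.002969)·(300) = 826.06 ft.
That is lower than the 828.27 ft at OW-A, so the point is downgradient.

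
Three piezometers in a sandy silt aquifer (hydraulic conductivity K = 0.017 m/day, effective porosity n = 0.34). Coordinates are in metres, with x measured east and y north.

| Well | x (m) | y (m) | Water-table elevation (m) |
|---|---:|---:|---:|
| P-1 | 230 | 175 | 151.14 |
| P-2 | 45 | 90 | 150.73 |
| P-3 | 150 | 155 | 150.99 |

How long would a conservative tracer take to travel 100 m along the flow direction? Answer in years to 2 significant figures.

Taking P-1 as reference: P-2−P-1 = (-185, -85, -0.41); P-3−P-1 = (-80, -20, -0.15).
Determinant of the coordinate differences = (-185)·(-20) − (-80)·(-85) = -3100.
∂h/∂x = [(-0.41)·(-20) − (-0.15)·(-85)] / -3100 = +0.001468
∂h/∂y = [(-185)·(-0.15) − (-80)·(-0.41)] / -3100 = +0.001629
|∇h| = √(0.001468² + 0.001629²) = 0.002193
Seepage velocity v = K·i/n = 0.017 × 0.002193 / 0.34 = 0.0001097 m/day.
t = 100 / 0.0001097 = 9.116e+05 days = 2.5e+03 years.

2500 years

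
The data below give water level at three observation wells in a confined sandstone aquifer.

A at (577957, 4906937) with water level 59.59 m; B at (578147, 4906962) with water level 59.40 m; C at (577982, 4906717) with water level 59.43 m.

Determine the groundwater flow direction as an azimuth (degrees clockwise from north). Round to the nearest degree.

119°

Taking A as reference: B−A = (190, 25, -0.19); C−A = (25, -220, -0.16).
Solve a·Δx + b·Δy = Δh: det = 190·(-220) − 25·25 = -42425.
∂h/∂x = [(-0.19)·(-220) − (-0.16)·25] / -42425 = -0.001080
∂h/∂y = [190·(-0.16) − 25·(-0.19)] / -42425 = +0.0006046
Flow direction (−∇h) has components (+0.001080 E, -0.0006046 N).
Azimuth = atan2(E, N) = atan2(+0.001080, -0.0006046) = 119.3° ≈ 119°.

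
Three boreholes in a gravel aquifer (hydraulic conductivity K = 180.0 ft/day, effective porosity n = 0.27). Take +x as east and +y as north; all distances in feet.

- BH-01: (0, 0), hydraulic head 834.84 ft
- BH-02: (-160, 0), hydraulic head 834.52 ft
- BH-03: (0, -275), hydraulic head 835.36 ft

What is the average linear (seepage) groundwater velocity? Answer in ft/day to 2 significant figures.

1.8 ft/day

∂h/∂x = (834.52 − 834.84) / (-160 − 0) = +0.002000
∂h/∂y = (835.36 − 834.84) / (-275 − 0) = -0.001891
|∇h| = √(0.002000² + -0.001891²) = 0.002752
Seepage velocity v = K·i/n = 180.0 × 0.002752 / 0.27 = 1.835 ft/day.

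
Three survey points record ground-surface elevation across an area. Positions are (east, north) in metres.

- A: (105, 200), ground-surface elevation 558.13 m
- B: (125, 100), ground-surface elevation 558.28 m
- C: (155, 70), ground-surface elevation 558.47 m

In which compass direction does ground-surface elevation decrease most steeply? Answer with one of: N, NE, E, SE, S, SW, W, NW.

With z = a·x + b·y + c and A as origin, the differences give:
  20·a + (-100)·b = +0.15
  50·a + (-130)·b = +0.34
Eliminate b (×(-130) and ×(-100), subtract): 2400·a = 14.500 → a = ∂z/∂x = +0.006042
Back-substitute: b = ∂z/∂y = -0.0002917.
Steepest decrease is along −∇f = (-0.006042 E, +0.0002917 N) → west.

W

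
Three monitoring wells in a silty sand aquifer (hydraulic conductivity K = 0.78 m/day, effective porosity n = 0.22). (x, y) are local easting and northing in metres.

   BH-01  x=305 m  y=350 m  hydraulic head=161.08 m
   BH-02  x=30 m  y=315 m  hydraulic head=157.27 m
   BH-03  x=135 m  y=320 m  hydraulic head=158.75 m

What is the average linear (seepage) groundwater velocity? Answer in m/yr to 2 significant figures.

Differences from BH-01: to BH-02 (Δx, Δy, Δh) = (-275, -35, -3.81); to BH-03 = (-170, -30, -2.33).
Determinant of the coordinate differences = (-275)·(-30) − (-170)·(-35) = 2300.
∂h/∂x = [(-3.81)·(-30) − (-2.33)·(-35)] / 2300 = +0.01424
∂h/∂y = [(-275)·(-2.33) − (-170)·(-3.81)] / 2300 = -0.003022
|∇h| = √(0.01424² + -0.003022²) = 0.01456
Seepage velocity v = K·i/n = 0.78 × 0.01456 / 0.22 = 0.05162 m/day = 18.85 m/yr.

19 m/yr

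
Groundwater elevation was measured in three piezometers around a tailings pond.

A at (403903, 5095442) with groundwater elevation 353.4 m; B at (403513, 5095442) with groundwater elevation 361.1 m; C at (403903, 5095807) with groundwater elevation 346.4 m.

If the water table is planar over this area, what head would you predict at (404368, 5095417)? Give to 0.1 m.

∂h/∂x = (361.1 − 353.4) / (403513 − 403903) = -0.01974
∂h/∂y = (346.4 − 353.4) / (5095807 − 5095442) = -0.01918
h(404368, 5095417) = 353.4 + (-0.01974)·(465) + (-0.01918)·(-25) = 353.4 -9.181 +0.479 = 344.699 m.

344.7 m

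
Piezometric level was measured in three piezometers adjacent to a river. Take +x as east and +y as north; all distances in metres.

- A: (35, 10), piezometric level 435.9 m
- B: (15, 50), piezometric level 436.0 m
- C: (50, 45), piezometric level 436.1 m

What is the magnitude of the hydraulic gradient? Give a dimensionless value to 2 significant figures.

0.0055

With h = a·x + b·y + c and A as origin, the differences give:
  (-20)·a + 40·b = +0.1
  15·a + 35·b = +0.2
Eliminate b (×35 and ×40, subtract): -1300·a = -4.50 → a = ∂h/∂x = +0.003462
Back-substitute: b = ∂h/∂y = +0.004231.
|∇h| = √(0.003462² + 0.004231²) = 0.005467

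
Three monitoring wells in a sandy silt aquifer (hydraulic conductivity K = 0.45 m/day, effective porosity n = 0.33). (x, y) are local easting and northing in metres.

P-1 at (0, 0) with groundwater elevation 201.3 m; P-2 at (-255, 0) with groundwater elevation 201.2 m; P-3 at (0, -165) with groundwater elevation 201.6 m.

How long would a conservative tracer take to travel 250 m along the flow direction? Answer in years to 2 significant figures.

270 years

∂h/∂x = (201.2 − 201.3) / (-255 − 0) = +0.0003922
∂h/∂y = (201.6 − 201.3) / (-165 − 0) = -0.001818
|∇h| = √(0.0003922² + -0.001818²) = 0.00186
Seepage velocity v = K·i/n = 0.45 × 0.00186 / 0.33 = 0.002536 m/day.
t = 250 / 0.002536 = 9.858e+04 days = 270 years.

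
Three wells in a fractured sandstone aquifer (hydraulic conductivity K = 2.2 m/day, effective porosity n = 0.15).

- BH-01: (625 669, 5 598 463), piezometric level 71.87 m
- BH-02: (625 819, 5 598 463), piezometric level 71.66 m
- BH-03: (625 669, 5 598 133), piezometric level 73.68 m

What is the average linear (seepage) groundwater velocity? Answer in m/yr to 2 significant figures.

30 m/yr

∂h/∂x = (71.66 − 71.87) / (625819 − 625669) = -0.001400
∂h/∂y = (73.68 − 71.87) / (5598133 − 5598463) = -0.005485
|∇h| = √(-0.001400² + -0.005485²) = 0.005661
Seepage velocity v = K·i/n = 2.2 × 0.005661 / 0.15 = 0.08303 m/day = 30.33 m/yr.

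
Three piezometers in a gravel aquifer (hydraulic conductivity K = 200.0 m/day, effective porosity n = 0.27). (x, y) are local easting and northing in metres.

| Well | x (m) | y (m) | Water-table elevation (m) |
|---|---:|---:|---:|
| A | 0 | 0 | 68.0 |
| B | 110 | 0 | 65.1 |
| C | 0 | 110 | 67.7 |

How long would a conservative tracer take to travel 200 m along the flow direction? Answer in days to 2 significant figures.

∂h/∂x = (65.1 − 68.0) / (110 − 0) = -0.02636
∂h/∂y = (67.7 − 68.0) / (110 − 0) = -0.002727
|∇h| = √(-0.02636² + -0.002727²) = 0.0265
Seepage velocity v = K·i/n = 200.0 × 0.0265 / 0.27 = 19.63 m/day.
t = 200 / 19.63 = 10.19 days.

10 days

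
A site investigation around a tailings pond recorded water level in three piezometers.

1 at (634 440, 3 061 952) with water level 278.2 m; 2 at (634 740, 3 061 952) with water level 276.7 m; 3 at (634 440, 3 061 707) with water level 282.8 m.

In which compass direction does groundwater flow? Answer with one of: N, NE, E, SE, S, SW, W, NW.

∂h/∂x = (276.7 − 278.2) / (634740 − 634440) = -0.005000
∂h/∂y = (282.8 − 278.2) / (3061707 − 3061952) = -0.01878
Flow = −∇h = (+0.005000 east, +0.01878 north), which points north.

N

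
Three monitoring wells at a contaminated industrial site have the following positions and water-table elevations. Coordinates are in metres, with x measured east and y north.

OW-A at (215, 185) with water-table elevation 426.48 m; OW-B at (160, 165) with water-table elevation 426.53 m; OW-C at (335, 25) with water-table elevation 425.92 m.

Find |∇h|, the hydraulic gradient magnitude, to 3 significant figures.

Differences from OW-A: to OW-B (Δx, Δy, Δh) = (-55, -20, +0.05); to OW-C = (120, -160, -0.56).
Determinant of the coordinate differences = (-55)·(-160) − 120·(-20) = 11200.
∂h/∂x = [(+0.05)·(-160) − (-0.56)·(-20)] / 11200 = -0.001714
∂h/∂y = [(-55)·(-0.56) − 120·(+0.05)] / 11200 = +0.002214
|∇h| = √(-0.001714² + 0.002214²) = 0.0028

0.00280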